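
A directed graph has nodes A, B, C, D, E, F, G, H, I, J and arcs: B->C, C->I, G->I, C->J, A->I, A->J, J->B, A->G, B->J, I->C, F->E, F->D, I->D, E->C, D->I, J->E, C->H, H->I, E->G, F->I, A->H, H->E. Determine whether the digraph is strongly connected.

No

There is no directed path from D to F, so the graph is not strongly connected.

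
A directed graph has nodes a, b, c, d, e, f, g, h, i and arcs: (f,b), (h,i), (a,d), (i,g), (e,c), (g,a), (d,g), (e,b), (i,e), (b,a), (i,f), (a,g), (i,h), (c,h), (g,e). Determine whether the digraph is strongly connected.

Yes

From f we can reach every vertex (a, b, c, d, e, f, g, h, i), and every vertex can reach f (a, b, c, d, e, f, g, h, i). So the whole graph is one strongly connected component.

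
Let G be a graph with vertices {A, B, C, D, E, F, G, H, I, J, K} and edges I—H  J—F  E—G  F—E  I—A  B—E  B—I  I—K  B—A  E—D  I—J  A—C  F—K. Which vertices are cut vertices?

Removing A increases the component count from 1 to 2, so A is a cut vertex.
Removing E increases the component count from 1 to 3, so E is a cut vertex.
Removing I increases the component count from 1 to 2, so I is a cut vertex.
By contrast removing B leaves 1 component; it is not a cut vertex. No other vertex is a cut vertex either.

A, E, I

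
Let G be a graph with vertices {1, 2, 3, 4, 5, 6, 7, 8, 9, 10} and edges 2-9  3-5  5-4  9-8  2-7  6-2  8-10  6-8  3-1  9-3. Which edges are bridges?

1-3, 10-8, 2-7, 3-5, 3-9, 4-5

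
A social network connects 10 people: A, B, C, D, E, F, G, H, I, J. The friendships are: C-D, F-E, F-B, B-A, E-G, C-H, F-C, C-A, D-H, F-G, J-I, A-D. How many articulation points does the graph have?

Removing F increases the component count from 2 to 3, so F is a cut vertex.
By contrast removing B leaves 2 components; it is not a cut vertex. No other vertex is a cut vertex either.

1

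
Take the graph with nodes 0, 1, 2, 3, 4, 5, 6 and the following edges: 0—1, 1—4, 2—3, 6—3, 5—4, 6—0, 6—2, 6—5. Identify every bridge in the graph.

none

The edges on the cycle 6-2-3-6 are not bridges since each lies on that cycle.
Every edge lies on some cycle, so there are no bridges.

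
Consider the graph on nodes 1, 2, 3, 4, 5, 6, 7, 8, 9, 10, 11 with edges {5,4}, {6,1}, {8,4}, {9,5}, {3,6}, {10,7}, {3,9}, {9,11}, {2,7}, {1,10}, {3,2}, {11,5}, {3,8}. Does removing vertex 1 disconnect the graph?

No

Deleting 1 leaves 1 component (was 1) (its neighbors 6, 10 remain connected to each other), so 1 is not a cut vertex.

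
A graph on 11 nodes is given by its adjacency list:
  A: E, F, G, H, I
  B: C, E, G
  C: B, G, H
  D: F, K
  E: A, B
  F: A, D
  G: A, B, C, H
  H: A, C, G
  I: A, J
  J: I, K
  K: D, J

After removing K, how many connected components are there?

With K gone, the remaining components are: {A, B, C, D, E, F, G, H, I, J}.
That is 1 component.

1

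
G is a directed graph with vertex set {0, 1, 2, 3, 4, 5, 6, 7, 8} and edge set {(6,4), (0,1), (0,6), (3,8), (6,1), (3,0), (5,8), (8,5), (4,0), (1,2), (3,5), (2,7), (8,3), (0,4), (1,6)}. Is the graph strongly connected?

There is no directed path from 1 to 8, so the graph is not strongly connected.

No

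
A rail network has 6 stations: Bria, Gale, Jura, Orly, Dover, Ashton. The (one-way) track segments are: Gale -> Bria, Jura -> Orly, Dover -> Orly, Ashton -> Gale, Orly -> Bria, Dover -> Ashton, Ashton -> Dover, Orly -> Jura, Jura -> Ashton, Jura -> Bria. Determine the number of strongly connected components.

3

{Jura, Orly, Dover, Ashton} are all mutually reachable — one SCC of size 4.
{Gale} is an SCC by itself.
{Bria} is an SCC by itself.
That gives 3 strongly connected components.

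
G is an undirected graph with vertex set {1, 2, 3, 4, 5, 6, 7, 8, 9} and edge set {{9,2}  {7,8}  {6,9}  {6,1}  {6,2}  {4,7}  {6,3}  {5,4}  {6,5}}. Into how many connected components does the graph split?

1

Starting from 1 we can reach 1, 2, 3, 4, 5, 6, 7, 8, 9. That is one component of size 9.
Total: 1 component.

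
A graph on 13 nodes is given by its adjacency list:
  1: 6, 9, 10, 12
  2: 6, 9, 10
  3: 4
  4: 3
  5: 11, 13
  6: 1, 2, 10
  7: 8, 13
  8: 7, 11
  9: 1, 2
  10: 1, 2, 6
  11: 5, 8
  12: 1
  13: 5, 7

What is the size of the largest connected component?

Starting from 3 we can reach 3, 4. That is one component of size 2.
Starting from 5 we can reach 5, 7, 8, 11, 13. That is one component of size 5.
Starting from 1 we can reach 1, 2, 6, 9, 10, 12. That is one component of size 6.
The largest has 6 vertices.

6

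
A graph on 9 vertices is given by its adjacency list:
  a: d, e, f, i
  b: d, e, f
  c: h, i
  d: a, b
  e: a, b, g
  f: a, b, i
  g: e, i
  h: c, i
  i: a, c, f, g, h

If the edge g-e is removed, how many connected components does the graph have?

1

g and e are still connected via g-i-a-e, so the component count stays at 1.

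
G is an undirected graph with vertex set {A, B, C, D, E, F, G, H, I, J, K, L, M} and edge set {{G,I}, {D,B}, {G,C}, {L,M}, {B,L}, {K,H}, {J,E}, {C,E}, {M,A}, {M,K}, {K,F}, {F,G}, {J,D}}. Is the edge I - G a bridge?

Yes

Removing I - G leaves no path between I and G: the component count goes from 1 to 2. So it is a bridge.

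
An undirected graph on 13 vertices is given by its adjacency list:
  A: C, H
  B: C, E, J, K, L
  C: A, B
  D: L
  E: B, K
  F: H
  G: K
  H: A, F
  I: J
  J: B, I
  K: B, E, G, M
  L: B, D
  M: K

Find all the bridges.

A-C, A-H, B-C, B-J, B-L, D-L, F-H, G-K, I-J, K-M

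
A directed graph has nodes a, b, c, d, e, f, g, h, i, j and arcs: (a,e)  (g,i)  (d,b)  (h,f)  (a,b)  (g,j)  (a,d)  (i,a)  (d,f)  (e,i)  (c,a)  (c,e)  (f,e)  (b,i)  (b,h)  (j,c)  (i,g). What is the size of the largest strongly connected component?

10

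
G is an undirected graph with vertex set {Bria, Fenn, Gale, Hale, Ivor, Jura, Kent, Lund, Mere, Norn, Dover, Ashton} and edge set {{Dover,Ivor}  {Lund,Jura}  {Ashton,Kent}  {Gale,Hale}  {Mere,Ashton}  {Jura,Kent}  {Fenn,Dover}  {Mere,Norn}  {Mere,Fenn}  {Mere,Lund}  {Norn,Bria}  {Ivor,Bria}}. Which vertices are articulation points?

Removing Mere increases the component count from 2 to 3, so Mere is a cut vertex.
By contrast removing Lund leaves 2 components; it is not a cut vertex. No other vertex is a cut vertex either.

Mere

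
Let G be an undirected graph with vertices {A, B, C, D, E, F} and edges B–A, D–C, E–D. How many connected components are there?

F is isolated — a component by itself.
Starting from A we can reach A, B. That is one component of size 2.
Starting from C we can reach C, D, E. That is one component of size 3.
Total: 3 components.

3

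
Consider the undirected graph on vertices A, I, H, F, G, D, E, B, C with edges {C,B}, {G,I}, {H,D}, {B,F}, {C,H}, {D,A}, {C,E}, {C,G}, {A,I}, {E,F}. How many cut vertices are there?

1

Removing C increases the component count from 1 to 2, so C is a cut vertex.
By contrast removing A leaves 1 component; it is not a cut vertex. No other vertex is a cut vertex either.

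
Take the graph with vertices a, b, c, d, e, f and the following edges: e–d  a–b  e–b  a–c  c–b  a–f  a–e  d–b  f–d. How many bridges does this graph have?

The edges on the cycle a-e-d-b-a are not bridges since each lies on that cycle.
Every edge lies on some cycle, so there are no bridges.

0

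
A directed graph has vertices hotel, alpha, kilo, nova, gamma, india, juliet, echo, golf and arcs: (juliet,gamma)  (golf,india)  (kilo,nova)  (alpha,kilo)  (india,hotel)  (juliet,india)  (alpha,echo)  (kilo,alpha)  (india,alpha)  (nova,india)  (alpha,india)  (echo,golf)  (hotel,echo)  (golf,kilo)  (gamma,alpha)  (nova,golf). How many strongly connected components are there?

{echo, golf, kilo, nova, alpha, hotel, india} are all mutually reachable — one SCC of size 7.
{gamma} is an SCC by itself.
{juliet} is an SCC by itself.
That gives 3 strongly connected components.

3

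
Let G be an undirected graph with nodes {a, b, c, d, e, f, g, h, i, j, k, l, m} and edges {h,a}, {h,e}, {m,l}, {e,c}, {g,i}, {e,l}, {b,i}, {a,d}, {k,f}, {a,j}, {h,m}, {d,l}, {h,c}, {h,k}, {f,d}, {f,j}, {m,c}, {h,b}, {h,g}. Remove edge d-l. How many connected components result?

1

d and l are still connected via d-a-h-m-l, so the component count stays at 1.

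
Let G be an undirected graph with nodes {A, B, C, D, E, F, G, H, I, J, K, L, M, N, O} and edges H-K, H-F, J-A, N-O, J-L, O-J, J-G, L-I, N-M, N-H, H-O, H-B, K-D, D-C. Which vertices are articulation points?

D, H, J, K, L, N, O

Removing D increases the component count from 2 to 3, so D is a cut vertex.
Removing H increases the component count from 2 to 5, so H is a cut vertex.
Removing J increases the component count from 2 to 5, so J is a cut vertex.
Likewise K, L, N, O are cut vertices.
By contrast removing F leaves 2 components; it is not a cut vertex. No other vertex is a cut vertex either.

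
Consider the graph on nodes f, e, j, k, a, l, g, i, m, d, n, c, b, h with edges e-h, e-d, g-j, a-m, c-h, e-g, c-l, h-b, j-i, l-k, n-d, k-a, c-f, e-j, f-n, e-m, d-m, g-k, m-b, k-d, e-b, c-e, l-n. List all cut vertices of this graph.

Removing j increases the component count from 1 to 2, so j is a cut vertex.
By contrast removing e leaves 1 component; it is not a cut vertex. No other vertex is a cut vertex either.

j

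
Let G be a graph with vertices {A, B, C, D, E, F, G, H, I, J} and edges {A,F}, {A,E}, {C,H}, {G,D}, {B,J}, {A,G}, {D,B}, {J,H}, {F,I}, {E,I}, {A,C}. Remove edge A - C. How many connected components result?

1

A and C are still connected via A-G-D-B-J-H-C, so the component count stays at 1.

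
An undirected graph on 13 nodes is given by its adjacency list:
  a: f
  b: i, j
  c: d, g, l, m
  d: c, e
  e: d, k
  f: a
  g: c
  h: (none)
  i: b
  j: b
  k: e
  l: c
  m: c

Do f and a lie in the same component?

From f we can reach a, f, which includes a.

Yes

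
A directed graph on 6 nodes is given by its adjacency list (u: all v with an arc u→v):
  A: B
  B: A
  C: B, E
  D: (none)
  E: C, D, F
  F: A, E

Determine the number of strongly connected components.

{C, E, F} are all mutually reachable — one SCC of size 3.
{A, B} are all mutually reachable — one SCC of size 2.
{D} is an SCC by itself.
That gives 3 strongly connected components.

3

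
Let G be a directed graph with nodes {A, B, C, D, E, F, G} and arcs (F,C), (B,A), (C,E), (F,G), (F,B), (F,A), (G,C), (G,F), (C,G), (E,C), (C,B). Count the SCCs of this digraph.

{C, E, F, G} are all mutually reachable — one SCC of size 4.
{A} is an SCC by itself.
{B} is an SCC by itself.
{D} is an SCC by itself.
That gives 4 strongly connected components.

4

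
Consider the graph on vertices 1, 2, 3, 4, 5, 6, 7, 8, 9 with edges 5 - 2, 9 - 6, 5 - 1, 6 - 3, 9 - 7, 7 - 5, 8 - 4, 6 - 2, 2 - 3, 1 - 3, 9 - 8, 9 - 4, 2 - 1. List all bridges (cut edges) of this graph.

The edges on the cycle 9-8-4-9 are not bridges since each lies on that cycle.
Every edge lies on some cycle, so there are no bridges.

none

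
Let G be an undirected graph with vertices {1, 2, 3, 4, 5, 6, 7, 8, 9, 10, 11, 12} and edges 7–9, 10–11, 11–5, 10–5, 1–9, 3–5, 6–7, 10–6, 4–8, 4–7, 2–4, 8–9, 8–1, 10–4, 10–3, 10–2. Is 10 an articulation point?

Yes

Deleting 10 raises the number of components from 2 to 3, so 10 is a cut vertex.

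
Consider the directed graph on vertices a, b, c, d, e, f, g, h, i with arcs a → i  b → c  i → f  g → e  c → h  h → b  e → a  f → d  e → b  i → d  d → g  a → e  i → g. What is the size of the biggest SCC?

6

{a, d, e, f, g, i} are all mutually reachable — one SCC of size 6.
{b, c, h} are all mutually reachable — one SCC of size 3.
The largest has 6 vertices.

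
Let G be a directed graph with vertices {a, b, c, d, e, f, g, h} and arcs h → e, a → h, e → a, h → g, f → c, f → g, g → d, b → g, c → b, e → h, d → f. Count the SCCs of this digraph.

{b, c, d, f, g} are all mutually reachable — one SCC of size 5.
{a, e, h} are all mutually reachable — one SCC of size 3.
That gives 2 strongly connected components.

2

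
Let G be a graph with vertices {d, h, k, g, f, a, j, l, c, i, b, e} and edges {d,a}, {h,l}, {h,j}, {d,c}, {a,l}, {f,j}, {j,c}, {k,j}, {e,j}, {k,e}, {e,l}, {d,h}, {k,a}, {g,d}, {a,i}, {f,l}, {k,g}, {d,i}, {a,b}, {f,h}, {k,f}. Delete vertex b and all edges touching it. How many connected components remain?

With b gone, the remaining components are: {a, c, d, e, f, g, h, i, j, k, l}.
That is 1 component.

1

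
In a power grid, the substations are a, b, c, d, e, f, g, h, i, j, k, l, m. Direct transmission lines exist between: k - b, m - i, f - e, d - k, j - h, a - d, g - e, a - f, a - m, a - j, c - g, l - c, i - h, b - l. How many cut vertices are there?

1

Removing a increases the component count from 1 to 2, so a is a cut vertex.
By contrast removing m leaves 1 component; it is not a cut vertex. No other vertex is a cut vertex either.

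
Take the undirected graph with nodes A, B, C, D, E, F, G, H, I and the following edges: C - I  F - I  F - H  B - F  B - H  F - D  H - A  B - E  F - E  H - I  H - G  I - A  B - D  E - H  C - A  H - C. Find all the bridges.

G-H

The edges on the cycle B-F-E-H-B are not bridges since each lies on that cycle.
But removing H - G disconnects H from G — this is a bridge.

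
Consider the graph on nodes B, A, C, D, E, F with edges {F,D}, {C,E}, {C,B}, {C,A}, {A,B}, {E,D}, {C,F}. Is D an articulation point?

Deleting D leaves 1 component (was 1) (its neighbors E, F remain connected to each other), so D is not a cut vertex.

No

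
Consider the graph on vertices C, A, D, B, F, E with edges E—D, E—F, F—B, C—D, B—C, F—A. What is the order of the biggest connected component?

6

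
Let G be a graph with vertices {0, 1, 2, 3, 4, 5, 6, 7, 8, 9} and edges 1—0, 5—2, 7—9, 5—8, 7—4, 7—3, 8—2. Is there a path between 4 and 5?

The component containing 4 is {3, 4, 7, 9}, and 5 is not in it.

No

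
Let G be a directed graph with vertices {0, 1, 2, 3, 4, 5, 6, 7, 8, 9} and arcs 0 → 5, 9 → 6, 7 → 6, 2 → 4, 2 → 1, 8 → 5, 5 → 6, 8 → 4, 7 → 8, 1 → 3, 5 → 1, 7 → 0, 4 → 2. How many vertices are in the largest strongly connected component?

{2, 4} are all mutually reachable — one SCC of size 2.
{5} is an SCC by itself.
{1} is an SCC by itself.
{9} is an SCC by itself.
{3} is an SCC by itself.
(and 4 more singleton SCCs)
The largest has 2 vertices.

2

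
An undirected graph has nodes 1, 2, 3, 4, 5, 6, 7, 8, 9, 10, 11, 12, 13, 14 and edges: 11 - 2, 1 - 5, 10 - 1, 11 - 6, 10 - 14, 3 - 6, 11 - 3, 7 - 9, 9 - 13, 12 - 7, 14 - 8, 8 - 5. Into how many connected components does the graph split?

4

4 is isolated — a component by itself.
Starting from 7 we can reach 7, 9, 12, 13. That is one component of size 4.
Starting from 2 we can reach 2, 3, 6, 11. That is one component of size 4.
Starting from 1 we can reach 1, 5, 8, 10, 14. That is one component of size 5.
Total: 4 components.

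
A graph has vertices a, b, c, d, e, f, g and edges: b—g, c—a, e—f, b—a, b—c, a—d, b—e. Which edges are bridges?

a-d, b-e, b-g, e-f

The edges on the cycle b-c-a-b are not bridges since each lies on that cycle.
But removing e—f disconnects e from f; removing a—d disconnects a from d; removing b—e disconnects b from e; removing b—g disconnects b from g — these are bridges.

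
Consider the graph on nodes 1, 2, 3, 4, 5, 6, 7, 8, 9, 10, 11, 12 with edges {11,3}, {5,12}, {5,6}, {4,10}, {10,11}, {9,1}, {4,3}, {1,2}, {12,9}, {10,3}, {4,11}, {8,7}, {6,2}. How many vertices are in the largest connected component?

Starting from 7 we can reach 7, 8. That is one component of size 2.
Starting from 3 we can reach 3, 4, 10, 11. That is one component of size 4.
Starting from 1 we can reach 1, 2, 5, 6, 9, 12. That is one component of size 6.
The largest has 6 vertices.

6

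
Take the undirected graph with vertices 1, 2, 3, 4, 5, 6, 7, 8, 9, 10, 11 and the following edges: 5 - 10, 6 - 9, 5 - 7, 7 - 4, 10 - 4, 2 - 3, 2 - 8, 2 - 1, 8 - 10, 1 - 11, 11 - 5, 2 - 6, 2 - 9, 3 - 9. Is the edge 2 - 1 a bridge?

No

After removing 2 - 1, the path 2-8-10-5-11-1 still connects them, so the edge is not a bridge.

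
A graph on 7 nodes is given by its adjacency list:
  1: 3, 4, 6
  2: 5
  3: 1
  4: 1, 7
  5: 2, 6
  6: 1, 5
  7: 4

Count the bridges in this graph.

6

removing 6-1 disconnects 6 from 1; removing 1-4 disconnects 1 from 4; removing 5-6 disconnects 5 from 6; removing 1-3 disconnects 1 from 3 — these are bridges.
In total 6 edges are bridges.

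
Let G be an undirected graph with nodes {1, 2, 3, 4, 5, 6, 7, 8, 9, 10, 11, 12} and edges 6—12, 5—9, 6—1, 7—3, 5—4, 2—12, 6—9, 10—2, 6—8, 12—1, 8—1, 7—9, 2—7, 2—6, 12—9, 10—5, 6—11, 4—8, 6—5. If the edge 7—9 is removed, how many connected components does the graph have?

1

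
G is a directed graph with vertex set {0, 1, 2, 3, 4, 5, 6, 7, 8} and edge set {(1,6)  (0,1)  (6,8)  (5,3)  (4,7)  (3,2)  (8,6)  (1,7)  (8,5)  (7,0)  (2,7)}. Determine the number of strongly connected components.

2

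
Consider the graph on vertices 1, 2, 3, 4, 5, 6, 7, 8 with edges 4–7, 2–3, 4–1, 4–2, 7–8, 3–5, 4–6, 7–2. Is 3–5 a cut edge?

Yes

Removing 3–5 leaves no path between 3 and 5: the component count goes from 1 to 2. So it is a bridge.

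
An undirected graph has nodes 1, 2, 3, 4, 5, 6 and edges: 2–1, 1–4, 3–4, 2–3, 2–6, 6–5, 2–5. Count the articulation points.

Removing 2 increases the component count from 1 to 2, so 2 is a cut vertex.
By contrast removing 1 leaves 1 component; it is not a cut vertex. No other vertex is a cut vertex either.

1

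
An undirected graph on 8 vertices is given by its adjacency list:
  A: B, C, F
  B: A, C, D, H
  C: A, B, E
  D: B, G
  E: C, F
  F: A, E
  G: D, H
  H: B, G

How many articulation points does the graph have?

Removing B increases the component count from 1 to 2, so B is a cut vertex.
By contrast removing F leaves 1 component; it is not a cut vertex. No other vertex is a cut vertex either.

1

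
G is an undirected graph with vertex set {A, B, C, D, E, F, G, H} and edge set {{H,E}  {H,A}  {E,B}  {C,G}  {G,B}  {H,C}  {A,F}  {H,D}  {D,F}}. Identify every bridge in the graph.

none

The edges on the cycle H-A-F-D-H are not bridges since each lies on that cycle.
Every edge lies on some cycle, so there are no bridges.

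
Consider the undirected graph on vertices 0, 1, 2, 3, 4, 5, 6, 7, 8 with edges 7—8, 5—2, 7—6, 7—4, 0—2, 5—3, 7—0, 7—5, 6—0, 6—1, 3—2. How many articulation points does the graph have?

2

Removing 6 increases the component count from 1 to 2, so 6 is a cut vertex.
Removing 7 increases the component count from 1 to 3, so 7 is a cut vertex.
By contrast removing 8 leaves 1 component; it is not a cut vertex. No other vertex is a cut vertex either.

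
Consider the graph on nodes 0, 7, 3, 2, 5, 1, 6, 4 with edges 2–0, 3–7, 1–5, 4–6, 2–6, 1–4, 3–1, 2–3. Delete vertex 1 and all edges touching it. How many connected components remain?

With 1 gone, the remaining components are: {5}; {0, 2, 3, 4, 6, 7}.
That is 2 components.

2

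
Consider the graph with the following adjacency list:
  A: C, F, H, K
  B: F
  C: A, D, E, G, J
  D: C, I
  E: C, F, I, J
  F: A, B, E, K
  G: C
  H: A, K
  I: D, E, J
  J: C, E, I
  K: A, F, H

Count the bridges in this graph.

2

The edges on the cycle C-E-I-J-C are not bridges since each lies on that cycle.
But removing F-B disconnects F from B; removing G-C disconnects G from C — these are bridges.
That makes 2 bridges.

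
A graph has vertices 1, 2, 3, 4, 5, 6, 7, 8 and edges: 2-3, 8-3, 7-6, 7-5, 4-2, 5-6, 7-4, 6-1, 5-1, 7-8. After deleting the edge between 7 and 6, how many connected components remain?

7 and 6 are still connected via 7-5-6, so the component count stays at 1.

1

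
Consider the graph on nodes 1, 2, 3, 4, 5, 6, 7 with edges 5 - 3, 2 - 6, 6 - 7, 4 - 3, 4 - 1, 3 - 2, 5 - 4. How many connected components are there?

1

Starting from 1 we can reach 1, 2, 3, 4, 5, 6, 7. That is one component of size 7.
Total: 1 component.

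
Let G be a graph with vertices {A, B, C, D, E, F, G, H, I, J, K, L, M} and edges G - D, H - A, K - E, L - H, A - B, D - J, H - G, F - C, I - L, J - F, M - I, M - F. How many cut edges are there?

4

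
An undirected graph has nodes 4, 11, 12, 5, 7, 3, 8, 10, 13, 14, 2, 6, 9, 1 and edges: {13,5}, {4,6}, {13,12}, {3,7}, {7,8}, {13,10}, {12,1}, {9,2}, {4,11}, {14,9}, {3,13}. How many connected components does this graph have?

3

Starting from 4 we can reach 4, 6, 11. That is one component of size 3.
Starting from 2 we can reach 2, 9, 14. That is one component of size 3.
Starting from 1 we can reach 1, 3, 5, 7, 8, 10, 12, 13. That is one component of size 8.
Total: 3 components.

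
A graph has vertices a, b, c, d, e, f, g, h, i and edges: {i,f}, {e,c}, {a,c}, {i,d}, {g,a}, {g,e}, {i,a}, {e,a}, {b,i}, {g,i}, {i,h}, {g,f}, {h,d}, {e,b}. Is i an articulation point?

Deleting i raises the number of components from 1 to 2, so i is a cut vertex.

Yes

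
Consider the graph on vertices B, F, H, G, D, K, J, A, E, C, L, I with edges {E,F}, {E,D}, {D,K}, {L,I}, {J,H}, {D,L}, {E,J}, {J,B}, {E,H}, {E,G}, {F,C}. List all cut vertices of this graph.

Removing D increases the component count from 2 to 4, so D is a cut vertex.
Removing E increases the component count from 2 to 5, so E is a cut vertex.
Removing F increases the component count from 2 to 3, so F is a cut vertex.
Likewise J, L are cut vertices.
By contrast removing I leaves 2 components; it is not a cut vertex. No other vertex is a cut vertex either.

D, E, F, J, L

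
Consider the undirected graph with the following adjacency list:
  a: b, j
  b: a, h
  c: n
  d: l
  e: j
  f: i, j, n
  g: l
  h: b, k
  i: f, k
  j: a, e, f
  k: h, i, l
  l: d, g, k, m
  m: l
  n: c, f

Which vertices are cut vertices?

Removing f increases the component count from 1 to 2, so f is a cut vertex.
Removing j increases the component count from 1 to 2, so j is a cut vertex.
Removing k increases the component count from 1 to 2, so k is a cut vertex.
Likewise l, n are cut vertices.
By contrast removing h leaves 1 component; it is not a cut vertex. No other vertex is a cut vertex either.

f, j, k, l, n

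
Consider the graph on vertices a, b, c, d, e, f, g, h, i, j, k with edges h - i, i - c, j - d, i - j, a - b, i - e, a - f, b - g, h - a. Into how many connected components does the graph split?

k is isolated — a component by itself.
Starting from a we can reach a, b, c, d, e, f, g, h, i, j. That is one component of size 10.
Total: 2 components.

2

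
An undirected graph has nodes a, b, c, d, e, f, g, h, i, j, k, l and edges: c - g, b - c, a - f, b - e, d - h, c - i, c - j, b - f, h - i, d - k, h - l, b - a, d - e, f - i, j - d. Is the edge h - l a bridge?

Yes

Removing h - l leaves no path between h and l: the component count goes from 1 to 2. So it is a bridge.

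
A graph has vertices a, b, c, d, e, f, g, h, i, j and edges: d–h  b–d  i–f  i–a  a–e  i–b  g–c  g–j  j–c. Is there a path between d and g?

The component containing d is {a, b, d, e, f, h, i}, and g is not in it.

No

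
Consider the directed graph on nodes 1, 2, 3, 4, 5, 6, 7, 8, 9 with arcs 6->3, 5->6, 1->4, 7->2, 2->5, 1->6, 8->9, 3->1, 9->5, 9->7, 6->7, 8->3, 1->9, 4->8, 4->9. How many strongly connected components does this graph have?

{1, 2, 3, 4, 5, 6, 7, 8, 9} are all mutually reachable — one SCC of size 9.
That gives 1 strongly connected component.

1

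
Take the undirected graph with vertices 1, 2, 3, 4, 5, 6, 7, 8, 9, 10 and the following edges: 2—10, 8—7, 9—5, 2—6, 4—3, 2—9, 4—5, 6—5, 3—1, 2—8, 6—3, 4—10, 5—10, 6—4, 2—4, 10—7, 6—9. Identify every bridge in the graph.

1-3

The edges on the cycle 2-8-7-10-5-6-2 are not bridges since each lies on that cycle.
But removing 3—1 disconnects 3 from 1 — this is a bridge.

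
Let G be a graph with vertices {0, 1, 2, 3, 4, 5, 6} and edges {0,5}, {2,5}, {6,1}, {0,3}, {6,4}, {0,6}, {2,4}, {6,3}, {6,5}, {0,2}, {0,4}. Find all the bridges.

The edges on the cycle 0-2-4-0 are not bridges since each lies on that cycle.
But removing 6—1 disconnects 6 from 1 — this is a bridge.

1-6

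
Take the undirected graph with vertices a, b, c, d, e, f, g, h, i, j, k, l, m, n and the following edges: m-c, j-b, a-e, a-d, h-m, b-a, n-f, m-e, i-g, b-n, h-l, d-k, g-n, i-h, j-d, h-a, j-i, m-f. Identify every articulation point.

d, h, m

Removing d increases the component count from 1 to 2, so d is a cut vertex.
Removing h increases the component count from 1 to 2, so h is a cut vertex.
Removing m increases the component count from 1 to 2, so m is a cut vertex.
By contrast removing k leaves 1 component; it is not a cut vertex. No other vertex is a cut vertex either.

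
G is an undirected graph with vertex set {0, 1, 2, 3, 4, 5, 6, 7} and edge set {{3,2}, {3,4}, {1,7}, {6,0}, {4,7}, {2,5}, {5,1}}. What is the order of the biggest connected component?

Starting from 0 we can reach 0, 6. That is one component of size 2.
Starting from 1 we can reach 1, 2, 3, 4, 5, 7. That is one component of size 6.
The largest has 6 vertices.

6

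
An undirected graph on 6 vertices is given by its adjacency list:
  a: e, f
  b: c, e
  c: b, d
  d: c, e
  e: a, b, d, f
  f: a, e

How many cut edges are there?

0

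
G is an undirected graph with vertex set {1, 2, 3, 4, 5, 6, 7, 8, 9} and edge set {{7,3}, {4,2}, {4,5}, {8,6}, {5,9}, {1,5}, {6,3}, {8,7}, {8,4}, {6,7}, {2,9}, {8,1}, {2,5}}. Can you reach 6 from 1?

Yes

From 1 we can reach 1, 2, 3, 4, 5, 6, 7, 8, 9, which includes 6.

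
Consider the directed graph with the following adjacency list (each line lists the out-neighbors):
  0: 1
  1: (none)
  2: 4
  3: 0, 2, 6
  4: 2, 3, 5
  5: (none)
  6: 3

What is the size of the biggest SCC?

4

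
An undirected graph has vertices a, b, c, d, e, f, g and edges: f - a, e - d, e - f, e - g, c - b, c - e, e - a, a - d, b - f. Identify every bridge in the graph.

e-g

The edges on the cycle e-f-a-e are not bridges since each lies on that cycle.
But removing g - e disconnects g from e — this is a bridge.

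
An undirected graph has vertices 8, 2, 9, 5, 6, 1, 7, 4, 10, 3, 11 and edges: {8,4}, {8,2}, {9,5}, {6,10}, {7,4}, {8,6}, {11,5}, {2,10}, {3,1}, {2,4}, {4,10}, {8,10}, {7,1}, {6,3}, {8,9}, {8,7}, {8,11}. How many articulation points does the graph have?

Removing 8 increases the component count from 1 to 2, so 8 is a cut vertex.
By contrast removing 9 leaves 1 component; it is not a cut vertex. No other vertex is a cut vertex either.

1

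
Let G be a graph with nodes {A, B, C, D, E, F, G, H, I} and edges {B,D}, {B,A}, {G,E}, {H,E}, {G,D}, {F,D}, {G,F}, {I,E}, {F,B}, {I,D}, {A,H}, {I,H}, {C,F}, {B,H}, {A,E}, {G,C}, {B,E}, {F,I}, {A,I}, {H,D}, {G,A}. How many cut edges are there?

The edges on the cycle B-A-H-B are not bridges since each lies on that cycle.
Every edge lies on some cycle, so there are no bridges.

0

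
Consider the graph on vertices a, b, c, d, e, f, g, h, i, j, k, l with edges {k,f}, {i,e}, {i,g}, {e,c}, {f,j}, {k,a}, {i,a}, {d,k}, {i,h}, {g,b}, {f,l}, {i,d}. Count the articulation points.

Removing e increases the component count from 1 to 2, so e is a cut vertex.
Removing f increases the component count from 1 to 3, so f is a cut vertex.
Removing g increases the component count from 1 to 2, so g is a cut vertex.
Likewise i, k are cut vertices.
By contrast removing j leaves 1 component; it is not a cut vertex. No other vertex is a cut vertex either.

5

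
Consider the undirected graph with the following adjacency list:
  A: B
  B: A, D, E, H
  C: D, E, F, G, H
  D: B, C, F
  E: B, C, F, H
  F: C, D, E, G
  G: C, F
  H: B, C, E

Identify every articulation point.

B

Removing B increases the component count from 1 to 2, so B is a cut vertex.
By contrast removing H leaves 1 component; it is not a cut vertex. No other vertex is a cut vertex either.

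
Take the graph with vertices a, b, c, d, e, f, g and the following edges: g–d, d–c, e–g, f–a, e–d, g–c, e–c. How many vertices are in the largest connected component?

4

b is isolated — a component by itself.
Starting from a we can reach a, f. That is one component of size 2.
Starting from c we can reach c, d, e, g. That is one component of size 4.
The largest has 4 vertices.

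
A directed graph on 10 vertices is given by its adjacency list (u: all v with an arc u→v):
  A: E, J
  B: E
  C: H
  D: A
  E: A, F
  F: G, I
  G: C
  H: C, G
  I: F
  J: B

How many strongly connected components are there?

4

{A, B, E, J} are all mutually reachable — one SCC of size 4.
{C, G, H} are all mutually reachable — one SCC of size 3.
{F, I} are all mutually reachable — one SCC of size 2.
{D} is an SCC by itself.
That gives 4 strongly connected components.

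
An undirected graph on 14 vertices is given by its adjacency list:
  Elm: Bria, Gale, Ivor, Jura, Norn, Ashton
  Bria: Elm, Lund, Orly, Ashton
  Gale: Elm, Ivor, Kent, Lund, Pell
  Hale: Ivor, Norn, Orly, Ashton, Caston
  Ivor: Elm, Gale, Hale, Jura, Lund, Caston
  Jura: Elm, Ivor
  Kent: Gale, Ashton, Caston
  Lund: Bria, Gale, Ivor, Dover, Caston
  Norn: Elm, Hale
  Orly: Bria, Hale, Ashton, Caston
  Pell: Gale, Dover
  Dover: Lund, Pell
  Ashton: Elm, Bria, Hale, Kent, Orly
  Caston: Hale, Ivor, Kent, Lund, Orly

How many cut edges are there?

0

The edges on the cycle Elm-Norn-Hale-Ashton-Elm are not bridges since each lies on that cycle.
Every edge lies on some cycle, so there are no bridges.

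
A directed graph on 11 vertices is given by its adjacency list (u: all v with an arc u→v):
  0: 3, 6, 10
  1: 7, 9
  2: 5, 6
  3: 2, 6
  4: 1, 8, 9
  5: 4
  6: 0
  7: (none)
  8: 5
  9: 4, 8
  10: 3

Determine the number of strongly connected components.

{1, 4, 5, 8, 9} are all mutually reachable — one SCC of size 5.
{0, 2, 3, 6, 10} are all mutually reachable — one SCC of size 5.
{7} is an SCC by itself.
That gives 3 strongly connected components.

3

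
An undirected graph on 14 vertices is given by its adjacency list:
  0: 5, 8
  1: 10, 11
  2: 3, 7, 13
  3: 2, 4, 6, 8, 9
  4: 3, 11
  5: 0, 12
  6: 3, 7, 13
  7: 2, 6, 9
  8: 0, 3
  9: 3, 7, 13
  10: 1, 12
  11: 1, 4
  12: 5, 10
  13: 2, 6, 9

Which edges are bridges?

The edges on the cycle 3-8-0-5-12-10-1-11-4-3 are not bridges since each lies on that cycle.
Every edge lies on some cycle, so there are no bridges.

none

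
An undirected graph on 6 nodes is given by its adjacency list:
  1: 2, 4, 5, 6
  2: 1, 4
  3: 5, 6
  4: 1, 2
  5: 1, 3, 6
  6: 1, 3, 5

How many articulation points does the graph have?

1

Removing 1 increases the component count from 1 to 2, so 1 is a cut vertex.
By contrast removing 2 leaves 1 component; it is not a cut vertex. No other vertex is a cut vertex either.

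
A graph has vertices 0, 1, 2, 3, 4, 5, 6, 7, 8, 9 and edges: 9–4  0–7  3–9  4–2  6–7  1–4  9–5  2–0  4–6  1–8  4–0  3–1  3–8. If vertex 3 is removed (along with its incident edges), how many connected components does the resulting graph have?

1

With 3 gone, the remaining components are: {0, 1, 2, 4, 5, 6, 7, 8, 9}.
That is 1 component.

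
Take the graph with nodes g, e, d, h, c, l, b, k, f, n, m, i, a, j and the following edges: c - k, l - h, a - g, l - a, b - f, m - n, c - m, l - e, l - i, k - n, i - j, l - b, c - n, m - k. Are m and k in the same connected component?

Yes

From m we can reach c, k, m, n, which includes k.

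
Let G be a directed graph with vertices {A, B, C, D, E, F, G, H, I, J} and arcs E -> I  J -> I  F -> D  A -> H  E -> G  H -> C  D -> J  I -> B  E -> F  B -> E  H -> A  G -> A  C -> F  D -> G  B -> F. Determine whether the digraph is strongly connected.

From E we can reach every vertex (A, B, C, D, E, F, G, H, I, J), and every vertex can reach E (A, B, C, D, E, F, G, H, I, J). So the whole graph is one strongly connected component.

Yes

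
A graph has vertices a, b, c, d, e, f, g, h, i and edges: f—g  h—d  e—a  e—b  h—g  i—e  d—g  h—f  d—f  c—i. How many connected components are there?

Starting from d we can reach d, f, g, h. That is one component of size 4.
Starting from a we can reach a, b, c, e, i. That is one component of size 5.
Total: 2 components.

2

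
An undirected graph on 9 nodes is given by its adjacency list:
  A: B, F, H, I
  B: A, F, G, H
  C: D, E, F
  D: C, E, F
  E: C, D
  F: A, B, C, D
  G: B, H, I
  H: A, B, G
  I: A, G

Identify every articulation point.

Removing F increases the component count from 1 to 2, so F is a cut vertex.
By contrast removing C leaves 1 component; it is not a cut vertex. No other vertex is a cut vertex either.

F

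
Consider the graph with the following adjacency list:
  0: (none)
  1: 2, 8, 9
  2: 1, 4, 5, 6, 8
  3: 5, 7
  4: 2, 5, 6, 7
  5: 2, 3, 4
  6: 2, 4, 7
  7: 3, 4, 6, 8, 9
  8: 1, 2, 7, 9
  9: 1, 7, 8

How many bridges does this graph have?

The edges on the cycle 7-8-9-7 are not bridges since each lies on that cycle.
Every edge lies on some cycle, so there are no bridges.

0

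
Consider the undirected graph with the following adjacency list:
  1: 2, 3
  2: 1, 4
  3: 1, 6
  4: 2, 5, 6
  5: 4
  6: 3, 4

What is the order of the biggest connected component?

6

Starting from 1 we can reach 1, 2, 3, 4, 5, 6. That is one component of size 6.
The largest has 6 vertices.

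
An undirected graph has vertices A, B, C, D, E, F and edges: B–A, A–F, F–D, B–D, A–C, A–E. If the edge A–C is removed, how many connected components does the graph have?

Before removal there is 1 component.
A–C is a bridge — removing it separates A's side from C's side.
After removal: 2 components.

2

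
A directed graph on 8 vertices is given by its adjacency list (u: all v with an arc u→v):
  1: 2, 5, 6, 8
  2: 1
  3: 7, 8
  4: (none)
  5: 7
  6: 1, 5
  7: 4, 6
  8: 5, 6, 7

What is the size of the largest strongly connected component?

6

{1, 2, 5, 6, 7, 8} are all mutually reachable — one SCC of size 6.
{4} is an SCC by itself.
{3} is an SCC by itself.
The largest has 6 vertices.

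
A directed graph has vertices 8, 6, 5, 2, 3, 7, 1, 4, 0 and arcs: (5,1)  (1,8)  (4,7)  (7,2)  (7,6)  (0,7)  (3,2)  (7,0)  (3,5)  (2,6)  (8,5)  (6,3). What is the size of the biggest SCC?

{1, 5, 8} are all mutually reachable — one SCC of size 3.
{2, 3, 6} are all mutually reachable — one SCC of size 3.
{0, 7} are all mutually reachable — one SCC of size 2.
{4} is an SCC by itself.
The largest has 3 vertices.

3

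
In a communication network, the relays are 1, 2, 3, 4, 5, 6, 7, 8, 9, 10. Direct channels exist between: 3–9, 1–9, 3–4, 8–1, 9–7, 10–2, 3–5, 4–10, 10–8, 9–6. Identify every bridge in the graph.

10-2, 3-5, 6-9, 7-9

The edges on the cycle 3-4-10-8-1-9-3 are not bridges since each lies on that cycle.
But removing 2–10 disconnects 2 from 10; removing 3–5 disconnects 3 from 5; removing 6–9 disconnects 6 from 9; removing 9–7 disconnects 9 from 7 — these are bridges.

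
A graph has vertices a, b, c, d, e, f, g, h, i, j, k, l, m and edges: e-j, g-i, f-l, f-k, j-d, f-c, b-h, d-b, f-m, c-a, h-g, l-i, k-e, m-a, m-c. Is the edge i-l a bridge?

No

After removing i-l, the path i-g-h-b-d-j-e-k-f-l still connects them, so the edge is not a bridge.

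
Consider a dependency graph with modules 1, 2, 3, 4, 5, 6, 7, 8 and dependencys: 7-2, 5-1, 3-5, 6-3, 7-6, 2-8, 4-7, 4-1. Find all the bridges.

2-7, 2-8

The edges on the cycle 4-7-6-3-5-1-4 are not bridges since each lies on that cycle.
But removing 7-2 disconnects 7 from 2; removing 2-8 disconnects 2 from 8 — these are bridges.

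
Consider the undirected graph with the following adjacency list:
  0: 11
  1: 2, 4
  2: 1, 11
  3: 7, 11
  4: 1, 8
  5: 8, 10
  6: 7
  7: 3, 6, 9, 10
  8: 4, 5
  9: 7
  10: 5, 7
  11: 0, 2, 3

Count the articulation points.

2

Removing 7 increases the component count from 1 to 3, so 7 is a cut vertex.
Removing 11 increases the component count from 1 to 2, so 11 is a cut vertex.
By contrast removing 1 leaves 1 component; it is not a cut vertex. No other vertex is a cut vertex either.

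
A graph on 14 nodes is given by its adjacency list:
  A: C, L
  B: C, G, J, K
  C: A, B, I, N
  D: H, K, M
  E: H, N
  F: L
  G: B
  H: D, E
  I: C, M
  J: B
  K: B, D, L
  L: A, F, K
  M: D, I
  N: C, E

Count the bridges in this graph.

3

The edges on the cycle A-C-B-K-L-A are not bridges since each lies on that cycle.
But removing G-B disconnects G from B; removing F-L disconnects F from L; removing B-J disconnects B from J — these are bridges.
That makes 3 bridges.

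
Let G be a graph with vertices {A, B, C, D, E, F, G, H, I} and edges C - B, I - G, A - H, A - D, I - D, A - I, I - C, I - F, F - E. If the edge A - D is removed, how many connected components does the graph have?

1

A and D are still connected via A-I-D, so the component count stays at 1.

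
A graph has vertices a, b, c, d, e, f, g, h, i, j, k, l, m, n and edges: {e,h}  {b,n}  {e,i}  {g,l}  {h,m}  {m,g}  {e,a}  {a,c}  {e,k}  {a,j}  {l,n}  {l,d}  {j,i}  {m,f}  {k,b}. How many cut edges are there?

The edges on the cycle e-h-m-g-l-n-b-k-e are not bridges since each lies on that cycle.
But removing f–m disconnects f from m; removing c–a disconnects c from a; removing d–l disconnects d from l — these are bridges.
That makes 3 bridges.

3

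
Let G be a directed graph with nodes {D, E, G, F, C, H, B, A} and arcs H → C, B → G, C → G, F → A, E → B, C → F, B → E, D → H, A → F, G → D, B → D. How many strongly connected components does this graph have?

{C, D, G, H} are all mutually reachable — one SCC of size 4.
{A, F} are all mutually reachable — one SCC of size 2.
{B, E} are all mutually reachable — one SCC of size 2.
That gives 3 strongly connected components.

3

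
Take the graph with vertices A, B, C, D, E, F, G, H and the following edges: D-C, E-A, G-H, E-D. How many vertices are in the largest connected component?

F is isolated — a component by itself.
B is isolated — a component by itself.
Starting from G we can reach G, H. That is one component of size 2.
Starting from A we can reach A, C, D, E. That is one component of size 4.
The largest has 4 vertices.

4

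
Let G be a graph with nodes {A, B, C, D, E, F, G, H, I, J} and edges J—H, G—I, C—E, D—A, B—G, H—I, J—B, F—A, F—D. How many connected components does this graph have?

3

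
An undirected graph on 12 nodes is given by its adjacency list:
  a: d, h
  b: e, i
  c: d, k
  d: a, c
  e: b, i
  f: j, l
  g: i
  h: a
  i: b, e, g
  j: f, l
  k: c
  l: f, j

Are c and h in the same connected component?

Yes

From c we can reach a, c, d, h, k, which includes h.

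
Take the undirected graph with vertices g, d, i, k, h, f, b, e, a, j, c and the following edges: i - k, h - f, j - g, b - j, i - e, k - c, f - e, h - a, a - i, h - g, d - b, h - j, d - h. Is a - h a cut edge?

After removing a - h, the path a-i-e-f-h still connects them, so the edge is not a bridge.

No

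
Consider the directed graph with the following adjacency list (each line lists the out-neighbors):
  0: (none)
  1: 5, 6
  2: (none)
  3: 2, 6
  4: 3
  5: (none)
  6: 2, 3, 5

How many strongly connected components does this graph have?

{3, 6} are all mutually reachable — one SCC of size 2.
{2} is an SCC by itself.
{4} is an SCC by itself.
{5} is an SCC by itself.
{1} is an SCC by itself.
(and 1 more singleton SCC)
That gives 6 strongly connected components.

6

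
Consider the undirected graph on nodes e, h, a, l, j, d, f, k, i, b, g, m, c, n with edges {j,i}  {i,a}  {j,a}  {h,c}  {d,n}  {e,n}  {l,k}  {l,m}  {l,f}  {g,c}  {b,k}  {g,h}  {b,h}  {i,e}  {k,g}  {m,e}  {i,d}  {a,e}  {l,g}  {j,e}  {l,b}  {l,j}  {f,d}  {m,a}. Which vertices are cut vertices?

l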